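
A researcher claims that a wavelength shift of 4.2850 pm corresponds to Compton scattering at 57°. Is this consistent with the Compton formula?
No, inconsistent

Calculate the expected shift for θ = 57°:

Δλ_expected = λ_C(1 - cos(57°))
Δλ_expected = 2.4263 × (1 - cos(57°))
Δλ_expected = 2.4263 × 0.4554
Δλ_expected = 1.1048 pm

Given shift: 4.2850 pm
Expected shift: 1.1048 pm
Difference: 3.1801 pm

The values do not match. The given shift corresponds to θ ≈ 140.0°, not 57°.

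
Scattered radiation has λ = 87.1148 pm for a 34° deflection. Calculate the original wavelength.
86.7000 pm

From λ' = λ + Δλ, we have λ = λ' - Δλ

First calculate the Compton shift:
Δλ = λ_C(1 - cos θ)
Δλ = 2.4263 × (1 - cos(34°))
Δλ = 2.4263 × 0.1710
Δλ = 0.4148 pm

Initial wavelength:
λ = λ' - Δλ
λ = 87.1148 - 0.4148
λ = 86.7000 pm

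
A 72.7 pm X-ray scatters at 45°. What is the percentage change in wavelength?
0.9775%

Calculate the Compton shift:
Δλ = λ_C(1 - cos(45°))
Δλ = 2.4263 × (1 - cos(45°))
Δλ = 2.4263 × 0.2929
Δλ = 0.7106 pm

Percentage change:
(Δλ/λ₀) × 100 = (0.7106/72.7) × 100
= 0.9775%

(Intermediate values are shown rounded; full precision is carried through to the final answer.)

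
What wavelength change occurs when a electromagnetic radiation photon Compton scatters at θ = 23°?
0.1929 pm

Using the Compton scattering formula:
Δλ = λ_C(1 - cos θ)

where λ_C = h/(m_e·c) ≈ 2.4263 pm is the Compton wavelength of an electron.

For θ = 23°:
cos(23°) = 0.9205
1 - cos(23°) = 0.0795

Δλ = 2.4263 × 0.0795
Δλ = 0.1929 pm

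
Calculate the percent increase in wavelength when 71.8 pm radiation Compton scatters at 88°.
3.2613%

Calculate the Compton shift:
Δλ = λ_C(1 - cos(88°))
Δλ = 2.4263 × (1 - cos(88°))
Δλ = 2.4263 × 0.9651
Δλ = 2.3416 pm

Percentage change:
(Δλ/λ₀) × 100 = (2.3416/71.8) × 100
= 3.2613%

(Intermediate values are shown rounded; full precision is carried through to the final answer.)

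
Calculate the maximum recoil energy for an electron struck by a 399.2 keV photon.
243.4104 keV

Maximum energy transfer occurs at θ = 180° (backscattering).

Initial photon: E₀ = 399.2 keV → λ₀ = 3.1058 pm

Maximum Compton shift (at 180°):
Δλ_max = 2λ_C = 2 × 2.4263 = 4.8526 pm

Final wavelength:
λ' = 3.1058 + 4.8526 = 7.9584 pm

Minimum photon energy (maximum energy to electron):
E'_min = hc/λ' = 155.7896 keV

Maximum electron kinetic energy:
K_max = E₀ - E'_min = 399.2000 - 155.7896 = 243.4104 keV

(Intermediate values are shown rounded; full precision is carried through to the final answer.)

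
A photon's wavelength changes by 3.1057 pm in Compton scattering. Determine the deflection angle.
106.26°

From the Compton formula Δλ = λ_C(1 - cos θ), we can solve for θ:

cos θ = 1 - Δλ/λ_C

Given:
- Δλ = 3.1057 pm
- λ_C = h/(m_e·c) ≈ 2.42631024 pm

cos θ = 1 - 3.1057/2.42631024
cos θ = 1 - 1.280009
cos θ = -0.280009

θ = arccos(-0.280009)
θ = 106.26°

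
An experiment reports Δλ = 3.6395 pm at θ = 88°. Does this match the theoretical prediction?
No, inconsistent

Calculate the expected shift for θ = 88°:

Δλ_expected = λ_C(1 - cos(88°))
Δλ_expected = 2.4263 × (1 - cos(88°))
Δλ_expected = 2.4263 × 0.9651
Δλ_expected = 2.3416 pm

Given shift: 3.6395 pm
Expected shift: 2.3416 pm
Difference: 1.2978 pm

The values do not match. The given shift corresponds to θ ≈ 120.0°, not 88°.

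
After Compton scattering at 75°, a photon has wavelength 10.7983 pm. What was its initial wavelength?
9.0000 pm

From λ' = λ + Δλ, we have λ = λ' - Δλ

First calculate the Compton shift:
Δλ = λ_C(1 - cos θ)
Δλ = 2.4263 × (1 - cos(75°))
Δλ = 2.4263 × 0.7412
Δλ = 1.7983 pm

Initial wavelength:
λ = λ' - Δλ
λ = 10.7983 - 1.7983
λ = 9.0000 pm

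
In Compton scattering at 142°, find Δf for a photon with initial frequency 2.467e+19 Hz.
6.490e+18 Hz (decrease)

Convert frequency to wavelength (c = 299792458 m/s):
λ₀ = c/f₀ = 299792458/2.467e+19 = 1.2152106e-11 m = 12.1521 pm

Calculate Compton shift:
Δλ = λ_C(1 - cos(142°)) = 4.3383 pm

Final wavelength:
λ' = λ₀ + Δλ = 12.1521 + 4.3383 = 16.4904 pm

Final frequency:
f' = c/λ' = 299792458/1.6490375e-11 = 1.8179845e+19 Hz

Frequency shift (decrease):
Δf = f₀ - f' = 2.467e+19 - 1.8179845e+19 = 6.490e+18 Hz

(Intermediate values are shown rounded; full precision is carried through to the final answer.)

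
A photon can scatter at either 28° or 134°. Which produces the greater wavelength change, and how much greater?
134° produces the larger shift by a factor of 14.478

Calculate both shifts using Δλ = λ_C(1 - cos θ):

For θ₁ = 28°:
Δλ₁ = 2.4263 × (1 - cos(28°))
Δλ₁ = 2.4263 × 0.1171
Δλ₁ = 0.2840 pm

For θ₂ = 134°:
Δλ₂ = 2.4263 × (1 - cos(134°))
Δλ₂ = 2.4263 × 1.6947
Δλ₂ = 4.1118 pm

The 134° angle produces the larger shift.
Ratio: 4.1118/0.2840 = 14.478

(Intermediate values are shown rounded; full precision is carried through to the final answer.)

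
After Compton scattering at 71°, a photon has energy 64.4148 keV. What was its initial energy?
70.4000 keV

Convert final energy to wavelength (hc ≈ 1239.842 keV·pm):
λ' = hc/E' = 1239.842 / 64.4148 = 19.2478 pm

Calculate the Compton shift:
Δλ = λ_C(1 - cos(71°))
Δλ = 2.4263 × (1 - cos(71°))
Δλ = 1.6364 pm

Initial wavelength:
λ = λ' - Δλ = 19.2478 - 1.6364 = 17.6114 pm

Initial energy:
E = hc/λ = 1239.842 / 17.6114 = 70.4000 keV

(Intermediate values are shown rounded; full precision is carried through to the final answer.)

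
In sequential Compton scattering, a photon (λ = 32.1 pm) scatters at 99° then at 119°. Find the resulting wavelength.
38.5085 pm

Apply Compton shift twice:

First scattering at θ₁ = 99°:
Δλ₁ = λ_C(1 - cos(99°))
Δλ₁ = 2.4263 × 1.1564
Δλ₁ = 2.8059 pm

After first scattering:
λ₁ = 32.1 + 2.8059 = 34.9059 pm

Second scattering at θ₂ = 119°:
Δλ₂ = λ_C(1 - cos(119°))
Δλ₂ = 2.4263 × 1.4848
Δλ₂ = 3.6026 pm

Final wavelength:
λ₂ = 34.9059 + 3.6026 = 38.5085 pm

Total shift: Δλ_total = 2.8059 + 3.6026 = 6.4085 pm

(Intermediate values are shown rounded; full precision is carried through to the final answer.)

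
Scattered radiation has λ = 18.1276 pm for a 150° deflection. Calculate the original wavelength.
13.6000 pm

From λ' = λ + Δλ, we have λ = λ' - Δλ

First calculate the Compton shift:
Δλ = λ_C(1 - cos θ)
Δλ = 2.4263 × (1 - cos(150°))
Δλ = 2.4263 × 1.8660
Δλ = 4.5276 pm

Initial wavelength:
λ = λ' - Δλ
λ = 18.1276 - 4.5276
λ = 13.6000 pm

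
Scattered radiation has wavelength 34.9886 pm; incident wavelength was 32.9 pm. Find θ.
82.00°

First find the wavelength shift:
Δλ = λ' - λ = 34.9886 - 32.9 = 2.0886 pm

Using Δλ = λ_C(1 - cos θ), with λ_C = h/(m_e·c) ≈ 2.42631024 pm:
cos θ = 1 - Δλ/λ_C
cos θ = 1 - 2.0886/2.42631024
cos θ = 0.139187

θ = arccos(0.139187)
θ = 82.00°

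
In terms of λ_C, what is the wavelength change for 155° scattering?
1.9063 λ_C

The Compton shift formula is:
Δλ = λ_C(1 - cos θ)

Dividing both sides by λ_C:
Δλ/λ_C = 1 - cos θ

For θ = 155°:
Δλ/λ_C = 1 - cos(155°)
Δλ/λ_C = 1 - -0.9063
Δλ/λ_C = 1.9063

This means the shift is 1.9063 × λ_C = 4.6253 pm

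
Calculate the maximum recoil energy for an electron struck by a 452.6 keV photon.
289.2909 keV

Maximum energy transfer occurs at θ = 180° (backscattering).

Initial photon: E₀ = 452.6 keV → λ₀ = 2.7394 pm

Maximum Compton shift (at 180°):
Δλ_max = 2λ_C = 2 × 2.4263 = 4.8526 pm

Final wavelength:
λ' = 2.7394 + 4.8526 = 7.5920 pm

Minimum photon energy (maximum energy to electron):
E'_min = hc/λ' = 163.3091 keV

Maximum electron kinetic energy:
K_max = E₀ - E'_min = 452.6000 - 163.3091 = 289.2909 keV

(Intermediate values are shown rounded; full precision is carried through to the final answer.)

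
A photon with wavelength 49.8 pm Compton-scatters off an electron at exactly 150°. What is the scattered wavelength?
54.3276 pm

Using the Compton formula: λ' = λ + λ_C(1 − cos θ)

For θ = 150°, cos θ = -√3/2 (exact) ≈ -0.8660, so:
1 − cos 150° = 1 − (-√3/2) ≈ 1.8660

Δλ = λ_C × 1.8660 = 2.4263 × 1.8660 = 4.5276 pm

λ' = 49.8 + 4.5276 = 54.3276 pm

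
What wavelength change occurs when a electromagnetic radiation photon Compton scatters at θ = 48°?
0.8028 pm

Using the Compton scattering formula:
Δλ = λ_C(1 - cos θ)

where λ_C = h/(m_e·c) ≈ 2.4263 pm is the Compton wavelength of an electron.

For θ = 48°:
cos(48°) = 0.6691
1 - cos(48°) = 0.3309

Δλ = 2.4263 × 0.3309
Δλ = 0.8028 pm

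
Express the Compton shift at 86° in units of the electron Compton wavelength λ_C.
0.9302 λ_C

The Compton shift formula is:
Δλ = λ_C(1 - cos θ)

Dividing both sides by λ_C:
Δλ/λ_C = 1 - cos θ

For θ = 86°:
Δλ/λ_C = 1 - cos(86°)
Δλ/λ_C = 1 - 0.0698
Δλ/λ_C = 0.9302

This means the shift is 0.9302 × λ_C = 2.2571 pm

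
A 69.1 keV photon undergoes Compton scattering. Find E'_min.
54.3901 keV (at θ = 180°)

The scattered photon has minimum energy when its wavelength is maximum, i.e., when the Compton shift Δλ = λ_C(1 − cos θ) is maximum. This occurs at θ = 180° (backscattering), giving Δλ_max = 2λ_C = 4.8526 pm.

Initial wavelength: λ₀ = hc/E₀ = 17.9427 pm
Maximum final wavelength: λ'_max = λ₀ + 2λ_C = 17.9427 + 4.8526 = 22.7953 pm
Minimum final energy: E'_min = hc/λ'_max = 54.3901 keV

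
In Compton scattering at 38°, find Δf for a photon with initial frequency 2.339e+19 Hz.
9.024e+17 Hz (decrease)

Convert frequency to wavelength (c = 299792458 m/s):
λ₀ = c/f₀ = 299792458/2.339e+19 = 1.2817121e-11 m = 12.8171 pm

Calculate Compton shift:
Δλ = λ_C(1 - cos(38°)) = 0.5144 pm

Final wavelength:
λ' = λ₀ + Δλ = 12.8171 + 0.5144 = 13.3315 pm

Final frequency:
f' = c/λ' = 299792458/1.3331473e-11 = 2.2487573e+19 Hz

Frequency shift (decrease):
Δf = f₀ - f' = 2.339e+19 - 2.2487573e+19 = 9.024e+17 Hz

(Intermediate values are shown rounded; full precision is carried through to the final answer.)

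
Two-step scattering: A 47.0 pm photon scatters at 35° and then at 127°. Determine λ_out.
51.3253 pm

Apply Compton shift twice:

First scattering at θ₁ = 35°:
Δλ₁ = λ_C(1 - cos(35°))
Δλ₁ = 2.4263 × 0.1808
Δλ₁ = 0.4388 pm

After first scattering:
λ₁ = 47.0 + 0.4388 = 47.4388 pm

Second scattering at θ₂ = 127°:
Δλ₂ = λ_C(1 - cos(127°))
Δλ₂ = 2.4263 × 1.6018
Δλ₂ = 3.8865 pm

Final wavelength:
λ₂ = 47.4388 + 3.8865 = 51.3253 pm

Total shift: Δλ_total = 0.4388 + 3.8865 = 4.3253 pm

(Intermediate values are shown rounded; full precision is carried through to the final answer.)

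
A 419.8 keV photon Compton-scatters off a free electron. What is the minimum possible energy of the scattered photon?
158.8313 keV (at θ = 180°)

The scattered photon has minimum energy when its wavelength is maximum, i.e., when the Compton shift Δλ = λ_C(1 − cos θ) is maximum. This occurs at θ = 180° (backscattering), giving Δλ_max = 2λ_C = 4.8526 pm.

Initial wavelength: λ₀ = hc/E₀ = 2.9534 pm
Maximum final wavelength: λ'_max = λ₀ + 2λ_C = 2.9534 + 4.8526 = 7.8060 pm
Minimum final energy: E'_min = hc/λ'_max = 158.8313 keV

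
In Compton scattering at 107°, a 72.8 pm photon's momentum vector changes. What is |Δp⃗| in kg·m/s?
1.4333e-23 kg·m/s

Photon momentum magnitude is p = h/λ.

Initial momentum:
p₀ = h/λ = 6.6261e-34/7.2800e-11 = 9.1017e-24 kg·m/s

After scattering:
λ' = λ + Δλ = 72.8 + 3.1357 = 75.9357 pm
p' = h/λ' = 6.6261e-34/7.5936e-11 = 8.7259e-24 kg·m/s

Momentum is a vector; the scattered photon's direction makes angle θ = 107° with the incident direction. The magnitude of the vector change Δp⃗ = p⃗₀ − p⃗' is found from the law of cosines:
|Δp⃗|² = p₀² + p'² − 2p₀p'cos θ
|Δp⃗|² = (9.1017e-24)² + (8.7259e-24)² − 2·9.1017e-24·8.7259e-24·cos(107°)
|Δp⃗| = 1.4333e-23 kg·m/s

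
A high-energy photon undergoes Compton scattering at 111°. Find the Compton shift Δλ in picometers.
3.2958 pm

Using the Compton scattering formula:
Δλ = λ_C(1 - cos θ)

where λ_C = h/(m_e·c) ≈ 2.4263 pm is the Compton wavelength of an electron.

For θ = 111°:
cos(111°) = -0.3584
1 - cos(111°) = 1.3584

Δλ = 2.4263 × 1.3584
Δλ = 3.2958 pm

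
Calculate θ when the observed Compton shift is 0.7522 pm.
46.37°

From the Compton formula Δλ = λ_C(1 - cos θ), we can solve for θ:

cos θ = 1 - Δλ/λ_C

Given:
- Δλ = 0.7522 pm
- λ_C = h/(m_e·c) ≈ 2.42631024 pm

cos θ = 1 - 0.7522/2.42631024
cos θ = 1 - 0.310018
cos θ = 0.689982

θ = arccos(0.689982)
θ = 46.37°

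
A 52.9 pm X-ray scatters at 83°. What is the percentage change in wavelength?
4.0276%

Calculate the Compton shift:
Δλ = λ_C(1 - cos(83°))
Δλ = 2.4263 × (1 - cos(83°))
Δλ = 2.4263 × 0.8781
Δλ = 2.1306 pm

Percentage change:
(Δλ/λ₀) × 100 = (2.1306/52.9) × 100
= 4.0276%

(Intermediate values are shown rounded; full precision is carried through to the final answer.)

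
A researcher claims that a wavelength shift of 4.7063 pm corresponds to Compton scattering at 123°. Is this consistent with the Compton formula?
No, inconsistent

Calculate the expected shift for θ = 123°:

Δλ_expected = λ_C(1 - cos(123°))
Δλ_expected = 2.4263 × (1 - cos(123°))
Δλ_expected = 2.4263 × 1.5446
Δλ_expected = 3.7478 pm

Given shift: 4.7063 pm
Expected shift: 3.7478 pm
Difference: 0.9585 pm

The values do not match. The given shift corresponds to θ ≈ 160.0°, not 123°.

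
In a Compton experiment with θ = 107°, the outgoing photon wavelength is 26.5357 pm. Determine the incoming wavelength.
23.4000 pm

From λ' = λ + Δλ, we have λ = λ' - Δλ

First calculate the Compton shift:
Δλ = λ_C(1 - cos θ)
Δλ = 2.4263 × (1 - cos(107°))
Δλ = 2.4263 × 1.2924
Δλ = 3.1357 pm

Initial wavelength:
λ = λ' - Δλ
λ = 26.5357 - 3.1357
λ = 23.4000 pm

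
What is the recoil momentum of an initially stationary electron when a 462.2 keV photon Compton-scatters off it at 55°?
2.0562e-22 kg·m/s

The electron is initially at rest, so by conservation of momentum:
p⃗_e = p⃗₀ − p⃗'  (incident photon momentum minus scattered photon momentum)

Photon momentum magnitudes (p = h/λ = E/c):
λ₀ = hc/E₀ = 2.6825 pm → p₀ = h/λ₀ = 2.4701e-22 kg·m/s
Δλ = λ_C(1 − cos 55°) = 1.0346 pm
λ' = 3.7171 pm → p' = h/λ' = 1.7826e-22 kg·m/s

The scattered photon makes angle θ = 55° with the incident direction, so by the law of cosines:
|p⃗_e|² = p₀² + p'² − 2p₀p'cos θ
|p⃗_e|² = (2.4701e-22)² + (1.7826e-22)² − 2·2.4701e-22·1.7826e-22·cos(55°)
|p⃗_e| = 2.0562e-22 kg·m/s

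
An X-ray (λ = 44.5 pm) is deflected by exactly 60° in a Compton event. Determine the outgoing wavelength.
45.7132 pm

Using the Compton formula: λ' = λ + λ_C(1 − cos θ)

For θ = 60°, cos θ = 1/2 (exact) = 0.5000, so:
1 − cos 60° = 1 − (1/2) = 0.5000

Δλ = λ_C × 0.5000 = 2.4263 × 0.5000 = 1.2132 pm

λ' = 44.5 + 1.2132 = 45.7132 pm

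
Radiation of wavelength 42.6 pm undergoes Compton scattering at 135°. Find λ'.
46.7420 pm

Using the Compton formula: λ' = λ + λ_C(1 − cos θ)

For θ = 135°, cos θ = -√2/2 (exact) ≈ -0.7071, so:
1 − cos 135° = 1 − (-√2/2) ≈ 1.7071

Δλ = λ_C × 1.7071 = 2.4263 × 1.7071 = 4.1420 pm

λ' = 42.6 + 4.1420 = 46.7420 pm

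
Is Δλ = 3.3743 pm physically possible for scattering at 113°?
Yes, consistent

Calculate the expected shift for θ = 113°:

Δλ_expected = λ_C(1 - cos(113°))
Δλ_expected = 2.4263 × (1 - cos(113°))
Δλ_expected = 2.4263 × 1.3907
Δλ_expected = 3.3743 pm

Given shift: 3.3743 pm
Expected shift: 3.3743 pm
Difference: 0.0000 pm

The values match. This is consistent with Compton scattering at the stated angle.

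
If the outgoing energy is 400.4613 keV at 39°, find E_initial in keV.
485.2000 keV

Convert final energy to wavelength (hc ≈ 1239.842 keV·pm):
λ' = hc/E' = 1239.842 / 400.4613 = 3.0960 pm

Calculate the Compton shift:
Δλ = λ_C(1 - cos(39°))
Δλ = 2.4263 × (1 - cos(39°))
Δλ = 0.5407 pm

Initial wavelength:
λ = λ' - Δλ = 3.0960 - 0.5407 = 2.5553 pm

Initial energy:
E = hc/λ = 1239.842 / 2.5553 = 485.2000 keV

(Intermediate values are shown rounded; full precision is carried through to the final answer.)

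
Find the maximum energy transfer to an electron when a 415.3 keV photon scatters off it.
257.1172 keV

Maximum energy transfer occurs at θ = 180° (backscattering).

Initial photon: E₀ = 415.3 keV → λ₀ = 2.9854 pm

Maximum Compton shift (at 180°):
Δλ_max = 2λ_C = 2 × 2.4263 = 4.8526 pm

Final wavelength:
λ' = 2.9854 + 4.8526 = 7.8380 pm

Minimum photon energy (maximum energy to electron):
E'_min = hc/λ' = 158.1828 keV

Maximum electron kinetic energy:
K_max = E₀ - E'_min = 415.3000 - 158.1828 = 257.1172 keV

(Intermediate values are shown rounded; full precision is carried through to the final answer.)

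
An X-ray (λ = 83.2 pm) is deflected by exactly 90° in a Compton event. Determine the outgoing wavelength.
85.6263 pm

Using the Compton formula: λ' = λ + λ_C(1 − cos θ)

For θ = 90°, cos θ = 0 (exact) = 0.0000, so:
1 − cos 90° = 1 − (0) = 1.0000

Δλ = λ_C × 1.0000 = 2.4263 × 1.0000 = 2.4263 pm

λ' = 83.2 + 2.4263 = 85.6263 pm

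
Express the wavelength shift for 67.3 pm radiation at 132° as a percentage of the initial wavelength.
6.0176%

Calculate the Compton shift:
Δλ = λ_C(1 - cos(132°))
Δλ = 2.4263 × (1 - cos(132°))
Δλ = 2.4263 × 1.6691
Δλ = 4.0498 pm

Percentage change:
(Δλ/λ₀) × 100 = (4.0498/67.3) × 100
= 6.0176%

(Intermediate values are shown rounded; full precision is carried through to the final answer.)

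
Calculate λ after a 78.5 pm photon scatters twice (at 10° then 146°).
82.9747 pm

Apply Compton shift twice:

First scattering at θ₁ = 10°:
Δλ₁ = λ_C(1 - cos(10°))
Δλ₁ = 2.4263 × 0.0152
Δλ₁ = 0.0369 pm

After first scattering:
λ₁ = 78.5 + 0.0369 = 78.5369 pm

Second scattering at θ₂ = 146°:
Δλ₂ = λ_C(1 - cos(146°))
Δλ₂ = 2.4263 × 1.8290
Δλ₂ = 4.4378 pm

Final wavelength:
λ₂ = 78.5369 + 4.4378 = 82.9747 pm

Total shift: Δλ_total = 0.0369 + 4.4378 = 4.4747 pm

(Intermediate values are shown rounded; full precision is carried through to the final answer.)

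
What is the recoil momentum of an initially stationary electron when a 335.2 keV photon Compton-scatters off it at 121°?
2.3821e-22 kg·m/s

The electron is initially at rest, so by conservation of momentum:
p⃗_e = p⃗₀ − p⃗'  (incident photon momentum minus scattered photon momentum)

Photon momentum magnitudes (p = h/λ = E/c):
λ₀ = hc/E₀ = 3.6988 pm → p₀ = h/λ₀ = 1.7914e-22 kg·m/s
Δλ = λ_C(1 − cos 121°) = 3.6760 pm
λ' = 7.3748 pm → p' = h/λ' = 8.9848e-23 kg·m/s

The scattered photon makes angle θ = 121° with the incident direction, so by the law of cosines:
|p⃗_e|² = p₀² + p'² − 2p₀p'cos θ
|p⃗_e|² = (1.7914e-22)² + (8.9848e-23)² − 2·1.7914e-22·8.9848e-23·cos(121°)
|p⃗_e| = 2.3821e-22 kg·m/s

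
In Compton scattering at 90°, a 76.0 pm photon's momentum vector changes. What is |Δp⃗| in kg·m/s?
1.2141e-23 kg·m/s

Photon momentum magnitude is p = h/λ.

Initial momentum:
p₀ = h/λ = 6.6261e-34/7.6000e-11 = 8.7185e-24 kg·m/s

After scattering:
λ' = λ + Δλ = 76.0 + 2.4263 = 78.4263 pm
p' = h/λ' = 6.6261e-34/7.8426e-11 = 8.4488e-24 kg·m/s

Momentum is a vector; the scattered photon's direction makes angle θ = 90° with the incident direction. The magnitude of the vector change Δp⃗ = p⃗₀ − p⃗' is found from the law of cosines:
|Δp⃗|² = p₀² + p'² − 2p₀p'cos θ
|Δp⃗|² = (8.7185e-24)² + (8.4488e-24)² − 2·8.7185e-24·8.4488e-24·cos(90°)
|Δp⃗| = 1.2141e-23 kg·m/s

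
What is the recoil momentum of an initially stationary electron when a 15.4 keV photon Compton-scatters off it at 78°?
1.0239e-23 kg·m/s

The electron is initially at rest, so by conservation of momentum:
p⃗_e = p⃗₀ − p⃗'  (incident photon momentum minus scattered photon momentum)

Photon momentum magnitudes (p = h/λ = E/c):
λ₀ = hc/E₀ = 80.5092 pm → p₀ = h/λ₀ = 8.2302e-24 kg·m/s
Δλ = λ_C(1 − cos 78°) = 1.9219 pm
λ' = 82.4311 pm → p' = h/λ' = 8.0383e-24 kg·m/s

The scattered photon makes angle θ = 78° with the incident direction, so by the law of cosines:
|p⃗_e|² = p₀² + p'² − 2p₀p'cos θ
|p⃗_e|² = (8.2302e-24)² + (8.0383e-24)² − 2·8.2302e-24·8.0383e-24·cos(78°)
|p⃗_e| = 1.0239e-23 kg·m/s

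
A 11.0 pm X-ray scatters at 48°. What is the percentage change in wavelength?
7.2981%

Calculate the Compton shift:
Δλ = λ_C(1 - cos(48°))
Δλ = 2.4263 × (1 - cos(48°))
Δλ = 2.4263 × 0.3309
Δλ = 0.8028 pm

Percentage change:
(Δλ/λ₀) × 100 = (0.8028/11.0) × 100
= 7.2981%

(Intermediate values are shown rounded; full precision is carried through to the final answer.)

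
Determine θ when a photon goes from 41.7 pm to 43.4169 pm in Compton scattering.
73.00°

First find the wavelength shift:
Δλ = λ' - λ = 43.4169 - 41.7 = 1.7169 pm

Using Δλ = λ_C(1 - cos θ), with λ_C = h/(m_e·c) ≈ 2.42631024 pm:
cos θ = 1 - Δλ/λ_C
cos θ = 1 - 1.7169/2.42631024
cos θ = 0.292382

θ = arccos(0.292382)
θ = 73.00°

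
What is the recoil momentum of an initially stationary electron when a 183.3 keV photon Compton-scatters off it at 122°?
1.4200e-22 kg·m/s

The electron is initially at rest, so by conservation of momentum:
p⃗_e = p⃗₀ − p⃗'  (incident photon momentum minus scattered photon momentum)

Photon momentum magnitudes (p = h/λ = E/c):
λ₀ = hc/E₀ = 6.7640 pm → p₀ = h/λ₀ = 9.7961e-23 kg·m/s
Δλ = λ_C(1 − cos 122°) = 3.7121 pm
λ' = 10.4761 pm → p' = h/λ' = 6.3250e-23 kg·m/s

The scattered photon makes angle θ = 122° with the incident direction, so by the law of cosines:
|p⃗_e|² = p₀² + p'² − 2p₀p'cos θ
|p⃗_e|² = (9.7961e-23)² + (6.3250e-23)² − 2·9.7961e-23·6.3250e-23·cos(122°)
|p⃗_e| = 1.4200e-22 kg·m/s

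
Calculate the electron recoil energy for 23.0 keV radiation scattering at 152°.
1.7970 keV

By energy conservation: K_e = E_initial - E_final

First find the scattered photon energy:
Initial wavelength: λ = hc/E = 53.9062 pm
Compton shift: Δλ = λ_C(1 - cos(152°)) = 4.5686 pm
Final wavelength: λ' = 53.9062 + 4.5686 = 58.4748 pm
Final photon energy: E' = hc/λ' = 21.2030 keV

Electron kinetic energy:
K_e = E - E' = 23.0000 - 21.2030 = 1.7970 keV

(Intermediate values are shown rounded; full precision is carried through to the final answer.)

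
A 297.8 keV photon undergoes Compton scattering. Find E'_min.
137.5164 keV (at θ = 180°)

The scattered photon has minimum energy when its wavelength is maximum, i.e., when the Compton shift Δλ = λ_C(1 − cos θ) is maximum. This occurs at θ = 180° (backscattering), giving Δλ_max = 2λ_C = 4.8526 pm.

Initial wavelength: λ₀ = hc/E₀ = 4.1633 pm
Maximum final wavelength: λ'_max = λ₀ + 2λ_C = 4.1633 + 4.8526 = 9.0160 pm
Minimum final energy: E'_min = hc/λ'_max = 137.5164 keV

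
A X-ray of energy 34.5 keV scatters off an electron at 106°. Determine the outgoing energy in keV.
31.7643 keV

First convert energy to wavelength:
λ = hc/E, with hc ≈ 1239.842 keV·pm (i.e. 1239.842 eV·nm)

For E = 34.5 keV = 34500 eV:
λ = 1239.842 keV·pm / 34.5 keV
λ = 35.9374 pm

Calculate the Compton shift:
Δλ = λ_C(1 - cos(106°)) = 2.4263 × 1.2756
Δλ = 3.0951 pm

Final wavelength:
λ' = 35.9374 + 3.0951 = 39.0325 pm

Final energy:
E' = hc/λ' = 1239.842 / 39.0325 = 31.7643 keV

(Intermediate values are shown rounded; full precision is carried through to the final answer.)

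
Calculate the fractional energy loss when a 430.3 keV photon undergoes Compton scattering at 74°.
0.3789 (or 37.89%)

Calculate initial and final photon energies:

Initial: E₀ = 430.3 keV → λ₀ = 2.8813 pm
Compton shift: Δλ = 1.7575 pm
Final wavelength: λ' = 4.6389 pm
Final energy: E' = 267.2723 keV

Fractional energy loss:
(E₀ - E')/E₀ = (430.3000 - 267.2723)/430.3000
= 163.0277/430.3000
= 0.3789
= 37.89%

(Intermediate values are shown rounded; full precision is carried through to the final answer.)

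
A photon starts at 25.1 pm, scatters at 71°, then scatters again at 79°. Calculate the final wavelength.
28.6997 pm

Apply Compton shift twice:

First scattering at θ₁ = 71°:
Δλ₁ = λ_C(1 - cos(71°))
Δλ₁ = 2.4263 × 0.6744
Δλ₁ = 1.6364 pm

After first scattering:
λ₁ = 25.1 + 1.6364 = 26.7364 pm

Second scattering at θ₂ = 79°:
Δλ₂ = λ_C(1 - cos(79°))
Δλ₂ = 2.4263 × 0.8092
Δλ₂ = 1.9633 pm

Final wavelength:
λ₂ = 26.7364 + 1.9633 = 28.6997 pm

Total shift: Δλ_total = 1.6364 + 1.9633 = 3.5997 pm

(Intermediate values are shown rounded; full precision is carried through to the final answer.)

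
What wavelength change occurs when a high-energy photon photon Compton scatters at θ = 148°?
4.4839 pm

Using the Compton scattering formula:
Δλ = λ_C(1 - cos θ)

where λ_C = h/(m_e·c) ≈ 2.4263 pm is the Compton wavelength of an electron.

For θ = 148°:
cos(148°) = -0.8480
1 - cos(148°) = 1.8480

Δλ = 2.4263 × 1.8480
Δλ = 4.4839 pm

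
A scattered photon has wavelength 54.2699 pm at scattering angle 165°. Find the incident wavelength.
49.5000 pm

From λ' = λ + Δλ, we have λ = λ' - Δλ

First calculate the Compton shift:
Δλ = λ_C(1 - cos θ)
Δλ = 2.4263 × (1 - cos(165°))
Δλ = 2.4263 × 1.9659
Δλ = 4.7699 pm

Initial wavelength:
λ = λ' - Δλ
λ = 54.2699 - 4.7699
λ = 49.5000 pm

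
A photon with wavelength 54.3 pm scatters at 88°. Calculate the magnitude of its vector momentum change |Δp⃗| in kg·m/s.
1.6607e-23 kg·m/s

Photon momentum magnitude is p = h/λ.

Initial momentum:
p₀ = h/λ = 6.6261e-34/5.4300e-11 = 1.2203e-23 kg·m/s

After scattering:
λ' = λ + Δλ = 54.3 + 2.3416 = 56.6416 pm
p' = h/λ' = 6.6261e-34/5.6642e-11 = 1.1698e-23 kg·m/s

Momentum is a vector; the scattered photon's direction makes angle θ = 88° with the incident direction. The magnitude of the vector change Δp⃗ = p⃗₀ − p⃗' is found from the law of cosines:
|Δp⃗|² = p₀² + p'² − 2p₀p'cos θ
|Δp⃗|² = (1.2203e-23)² + (1.1698e-23)² − 2·1.2203e-23·1.1698e-23·cos(88°)
|Δp⃗| = 1.6607e-23 kg·m/s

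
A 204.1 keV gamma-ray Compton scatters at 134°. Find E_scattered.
121.7149 keV

First convert energy to wavelength:
λ = hc/E, with hc ≈ 1239.842 keV·pm (i.e. 1239.842 eV·nm)

For E = 204.1 keV = 204100 eV:
λ = 1239.842 keV·pm / 204.1 keV
λ = 6.0747 pm

Calculate the Compton shift:
Δλ = λ_C(1 - cos(134°)) = 2.4263 × 1.6947
Δλ = 4.1118 pm

Final wavelength:
λ' = 6.0747 + 4.1118 = 10.1864 pm

Final energy:
E' = hc/λ' = 1239.842 / 10.1864 = 121.7149 keV

(Intermediate values are shown rounded; full precision is carried through to the final answer.)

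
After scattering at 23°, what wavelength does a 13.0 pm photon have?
13.1929 pm

Using the Compton scattering formula:
λ' = λ + Δλ = λ + λ_C(1 - cos θ)

Given:
- Initial wavelength λ = 13.0 pm
- Scattering angle θ = 23°
- Compton wavelength λ_C ≈ 2.4263 pm

Calculate the shift:
Δλ = 2.4263 × (1 - cos(23°))
Δλ = 2.4263 × 0.0795
Δλ = 0.1929 pm

Final wavelength:
λ' = 13.0 + 0.1929 = 13.1929 pm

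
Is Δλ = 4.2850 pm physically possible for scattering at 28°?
No, inconsistent

Calculate the expected shift for θ = 28°:

Δλ_expected = λ_C(1 - cos(28°))
Δλ_expected = 2.4263 × (1 - cos(28°))
Δλ_expected = 2.4263 × 0.1171
Δλ_expected = 0.2840 pm

Given shift: 4.2850 pm
Expected shift: 0.2840 pm
Difference: 4.0010 pm

The values do not match. The given shift corresponds to θ ≈ 140.0°, not 28°.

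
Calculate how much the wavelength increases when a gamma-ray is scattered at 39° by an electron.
0.5407 pm

Using the Compton scattering formula:
Δλ = λ_C(1 - cos θ)

where λ_C = h/(m_e·c) ≈ 2.4263 pm is the Compton wavelength of an electron.

For θ = 39°:
cos(39°) = 0.7771
1 - cos(39°) = 0.2229

Δλ = 2.4263 × 0.2229
Δλ = 0.5407 pm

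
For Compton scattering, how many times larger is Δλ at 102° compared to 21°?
102° produces the larger shift by a factor of 18.186

Calculate both shifts using Δλ = λ_C(1 - cos θ):

For θ₁ = 21°:
Δλ₁ = 2.4263 × (1 - cos(21°))
Δλ₁ = 2.4263 × 0.0664
Δλ₁ = 0.1612 pm

For θ₂ = 102°:
Δλ₂ = 2.4263 × (1 - cos(102°))
Δλ₂ = 2.4263 × 1.2079
Δλ₂ = 2.9308 pm

The 102° angle produces the larger shift.
Ratio: 2.9308/0.1612 = 18.186

(Intermediate values are shown rounded; full precision is carried through to the final answer.)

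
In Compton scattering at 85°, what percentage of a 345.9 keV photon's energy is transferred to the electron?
0.3819 (or 38.19%)

Calculate initial and final photon energies:

Initial: E₀ = 345.9 keV → λ₀ = 3.5844 pm
Compton shift: Δλ = 2.2148 pm
Final wavelength: λ' = 5.7992 pm
Final energy: E' = 213.7940 keV

Fractional energy loss:
(E₀ - E')/E₀ = (345.9000 - 213.7940)/345.9000
= 132.1060/345.9000
= 0.3819
= 38.19%

(Intermediate values are shown rounded; full precision is carried through to the final answer.)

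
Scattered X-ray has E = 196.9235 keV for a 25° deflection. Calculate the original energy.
204.3000 keV

Convert final energy to wavelength (hc ≈ 1239.842 keV·pm):
λ' = hc/E' = 1239.842 / 196.9235 = 6.2961 pm

Calculate the Compton shift:
Δλ = λ_C(1 - cos(25°))
Δλ = 2.4263 × (1 - cos(25°))
Δλ = 0.2273 pm

Initial wavelength:
λ = λ' - Δλ = 6.2961 - 0.2273 = 6.0687 pm

Initial energy:
E = hc/λ = 1239.842 / 6.0687 = 204.3000 keV

(Intermediate values are shown rounded; full precision is carried through to the final answer.)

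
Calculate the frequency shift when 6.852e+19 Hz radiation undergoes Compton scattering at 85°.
2.303e+19 Hz (decrease)

Convert frequency to wavelength (c = 299792458 m/s):
λ₀ = c/f₀ = 299792458/6.852e+19 = 4.3752548e-12 m = 4.3753 pm

Calculate Compton shift:
Δλ = λ_C(1 - cos(85°)) = 2.2148 pm

Final wavelength:
λ' = λ₀ + Δλ = 4.3753 + 2.2148 = 6.5901 pm

Final frequency:
f' = c/λ' = 299792458/6.5900982e-12 = 4.5491349e+19 Hz

Frequency shift (decrease):
Δf = f₀ - f' = 6.852e+19 - 4.5491349e+19 = 2.303e+19 Hz

(Intermediate values are shown rounded; full precision is carried through to the final answer.)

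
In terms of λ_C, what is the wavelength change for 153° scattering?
1.8910 λ_C

The Compton shift formula is:
Δλ = λ_C(1 - cos θ)

Dividing both sides by λ_C:
Δλ/λ_C = 1 - cos θ

For θ = 153°:
Δλ/λ_C = 1 - cos(153°)
Δλ/λ_C = 1 - -0.8910
Δλ/λ_C = 1.8910

This means the shift is 1.8910 × λ_C = 4.5882 pm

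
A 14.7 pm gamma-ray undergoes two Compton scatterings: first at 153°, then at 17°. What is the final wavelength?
19.3942 pm

Apply Compton shift twice:

First scattering at θ₁ = 153°:
Δλ₁ = λ_C(1 - cos(153°))
Δλ₁ = 2.4263 × 1.8910
Δλ₁ = 4.5882 pm

After first scattering:
λ₁ = 14.7 + 4.5882 = 19.2882 pm

Second scattering at θ₂ = 17°:
Δλ₂ = λ_C(1 - cos(17°))
Δλ₂ = 2.4263 × 0.0437
Δλ₂ = 0.1060 pm

Final wavelength:
λ₂ = 19.2882 + 0.1060 = 19.3942 pm

Total shift: Δλ_total = 4.5882 + 0.1060 = 4.6942 pm

(Intermediate values are shown rounded; full precision is carried through to the final answer.)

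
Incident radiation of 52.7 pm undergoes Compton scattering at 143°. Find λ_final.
57.0640 pm

Using the Compton scattering formula:
λ' = λ + Δλ = λ + λ_C(1 - cos θ)

Given:
- Initial wavelength λ = 52.7 pm
- Scattering angle θ = 143°
- Compton wavelength λ_C ≈ 2.4263 pm

Calculate the shift:
Δλ = 2.4263 × (1 - cos(143°))
Δλ = 2.4263 × 1.7986
Δλ = 4.3640 pm

Final wavelength:
λ' = 52.7 + 4.3640 = 57.0640 pm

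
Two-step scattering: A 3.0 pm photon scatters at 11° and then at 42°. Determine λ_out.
3.6678 pm

Apply Compton shift twice:

First scattering at θ₁ = 11°:
Δλ₁ = λ_C(1 - cos(11°))
Δλ₁ = 2.4263 × 0.0184
Δλ₁ = 0.0446 pm

After first scattering:
λ₁ = 3.0 + 0.0446 = 3.0446 pm

Second scattering at θ₂ = 42°:
Δλ₂ = λ_C(1 - cos(42°))
Δλ₂ = 2.4263 × 0.2569
Δλ₂ = 0.6232 pm

Final wavelength:
λ₂ = 3.0446 + 0.6232 = 3.6678 pm

Total shift: Δλ_total = 0.0446 + 0.6232 = 0.6678 pm

(Intermediate values are shown rounded; full precision is carried through to the final answer.)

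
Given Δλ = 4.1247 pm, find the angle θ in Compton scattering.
134.43°

From the Compton formula Δλ = λ_C(1 - cos θ), we can solve for θ:

cos θ = 1 - Δλ/λ_C

Given:
- Δλ = 4.1247 pm
- λ_C = h/(m_e·c) ≈ 2.42631024 pm

cos θ = 1 - 4.1247/2.42631024
cos θ = 1 - 1.699989
cos θ = -0.699989

θ = arccos(-0.699989)
θ = 134.43°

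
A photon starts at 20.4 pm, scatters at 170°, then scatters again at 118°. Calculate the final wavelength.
28.7812 pm

Apply Compton shift twice:

First scattering at θ₁ = 170°:
Δλ₁ = λ_C(1 - cos(170°))
Δλ₁ = 2.4263 × 1.9848
Δλ₁ = 4.8158 pm

After first scattering:
λ₁ = 20.4 + 4.8158 = 25.2158 pm

Second scattering at θ₂ = 118°:
Δλ₂ = λ_C(1 - cos(118°))
Δλ₂ = 2.4263 × 1.4695
Δλ₂ = 3.5654 pm

Final wavelength:
λ₂ = 25.2158 + 3.5654 = 28.7812 pm

Total shift: Δλ_total = 4.8158 + 3.5654 = 8.3812 pm

(Intermediate values are shown rounded; full precision is carried through to the final answer.)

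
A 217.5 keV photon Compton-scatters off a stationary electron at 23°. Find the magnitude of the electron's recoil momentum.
4.5742e-23 kg·m/s

The electron is initially at rest, so by conservation of momentum:
p⃗_e = p⃗₀ − p⃗'  (incident photon momentum minus scattered photon momentum)

Photon momentum magnitudes (p = h/λ = E/c):
λ₀ = hc/E₀ = 5.7004 pm → p₀ = h/λ₀ = 1.1624e-22 kg·m/s
Δλ = λ_C(1 − cos 23°) = 0.1929 pm
λ' = 5.8933 pm → p' = h/λ' = 1.1243e-22 kg·m/s

The scattered photon makes angle θ = 23° with the incident direction, so by the law of cosines:
|p⃗_e|² = p₀² + p'² − 2p₀p'cos θ
|p⃗_e|² = (1.1624e-22)² + (1.1243e-22)² − 2·1.1624e-22·1.1243e-22·cos(23°)
|p⃗_e| = 4.5742e-23 kg·m/s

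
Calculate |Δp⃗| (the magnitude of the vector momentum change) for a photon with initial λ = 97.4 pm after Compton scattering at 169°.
1.3225e-23 kg·m/s

Photon momentum magnitude is p = h/λ.

Initial momentum:
p₀ = h/λ = 6.6261e-34/9.7400e-11 = 6.8029e-24 kg·m/s

After scattering:
λ' = λ + Δλ = 97.4 + 4.8080 = 102.2080 pm
p' = h/λ' = 6.6261e-34/1.0221e-10 = 6.4829e-24 kg·m/s

Momentum is a vector; the scattered photon's direction makes angle θ = 169° with the incident direction. The magnitude of the vector change Δp⃗ = p⃗₀ − p⃗' is found from the law of cosines:
|Δp⃗|² = p₀² + p'² − 2p₀p'cos θ
|Δp⃗|² = (6.8029e-24)² + (6.4829e-24)² − 2·6.8029e-24·6.4829e-24·cos(169°)
|Δp⃗| = 1.3225e-23 kg·m/s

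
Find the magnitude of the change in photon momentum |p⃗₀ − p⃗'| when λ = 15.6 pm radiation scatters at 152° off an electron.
7.3128e-23 kg·m/s

Photon momentum magnitude is p = h/λ.

Initial momentum:
p₀ = h/λ = 6.6261e-34/1.5600e-11 = 4.2475e-23 kg·m/s

After scattering:
λ' = λ + Δλ = 15.6 + 4.5686 = 20.1686 pm
p' = h/λ' = 6.6261e-34/2.0169e-11 = 3.2853e-23 kg·m/s

Momentum is a vector; the scattered photon's direction makes angle θ = 152° with the incident direction. The magnitude of the vector change Δp⃗ = p⃗₀ − p⃗' is found from the law of cosines:
|Δp⃗|² = p₀² + p'² − 2p₀p'cos θ
|Δp⃗|² = (4.2475e-23)² + (3.2853e-23)² − 2·4.2475e-23·3.2853e-23·cos(152°)
|Δp⃗| = 7.3128e-23 kg·m/s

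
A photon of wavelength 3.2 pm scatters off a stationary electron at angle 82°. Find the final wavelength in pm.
5.2886 pm

Using the Compton scattering formula:
λ' = λ + Δλ = λ + λ_C(1 - cos θ)

Given:
- Initial wavelength λ = 3.2 pm
- Scattering angle θ = 82°
- Compton wavelength λ_C ≈ 2.4263 pm

Calculate the shift:
Δλ = 2.4263 × (1 - cos(82°))
Δλ = 2.4263 × 0.8608
Δλ = 2.0886 pm

Final wavelength:
λ' = 3.2 + 2.0886 = 5.2886 pm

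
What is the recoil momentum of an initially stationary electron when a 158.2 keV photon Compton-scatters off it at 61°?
8.0544e-23 kg·m/s

The electron is initially at rest, so by conservation of momentum:
p⃗_e = p⃗₀ − p⃗'  (incident photon momentum minus scattered photon momentum)

Photon momentum magnitudes (p = h/λ = E/c):
λ₀ = hc/E₀ = 7.8372 pm → p₀ = h/λ₀ = 8.4547e-23 kg·m/s
Δλ = λ_C(1 − cos 61°) = 1.2500 pm
λ' = 9.0872 pm → p' = h/λ' = 7.2917e-23 kg·m/s

The scattered photon makes angle θ = 61° with the incident direction, so by the law of cosines:
|p⃗_e|² = p₀² + p'² − 2p₀p'cos θ
|p⃗_e|² = (8.4547e-23)² + (7.2917e-23)² − 2·8.4547e-23·7.2917e-23·cos(61°)
|p⃗_e| = 8.0544e-23 kg·m/s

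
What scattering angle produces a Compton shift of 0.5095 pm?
37.81°

From the Compton formula Δλ = λ_C(1 - cos θ), we can solve for θ:

cos θ = 1 - Δλ/λ_C

Given:
- Δλ = 0.5095 pm
- λ_C = h/(m_e·c) ≈ 2.42631024 pm

cos θ = 1 - 0.5095/2.42631024
cos θ = 1 - 0.209990
cos θ = 0.790010

θ = arccos(0.790010)
θ = 37.81°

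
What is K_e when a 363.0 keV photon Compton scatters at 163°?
211.0985 keV

By energy conservation: K_e = E_initial - E_final

First find the scattered photon energy:
Initial wavelength: λ = hc/E = 3.4155 pm
Compton shift: Δλ = λ_C(1 - cos(163°)) = 4.7466 pm
Final wavelength: λ' = 3.4155 + 4.7466 = 8.1621 pm
Final photon energy: E' = hc/λ' = 151.9015 keV

Electron kinetic energy:
K_e = E - E' = 363.0000 - 151.9015 = 211.0985 keV

(Intermediate values are shown rounded; full precision is carried through to the final answer.)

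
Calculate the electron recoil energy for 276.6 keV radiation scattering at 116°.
121.0827 keV

By energy conservation: K_e = E_initial - E_final

First find the scattered photon energy:
Initial wavelength: λ = hc/E = 4.4824 pm
Compton shift: Δλ = λ_C(1 - cos(116°)) = 3.4899 pm
Final wavelength: λ' = 4.4824 + 3.4899 = 7.9724 pm
Final photon energy: E' = hc/λ' = 155.5173 keV

Electron kinetic energy:
K_e = E - E' = 276.6000 - 155.5173 = 121.0827 keV

(Intermediate values are shown rounded; full precision is carried through to the final answer.)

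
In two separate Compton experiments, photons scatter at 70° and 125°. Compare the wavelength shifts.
125° produces the larger shift by a factor of 2.392

Calculate both shifts using Δλ = λ_C(1 - cos θ):

For θ₁ = 70°:
Δλ₁ = 2.4263 × (1 - cos(70°))
Δλ₁ = 2.4263 × 0.6580
Δλ₁ = 1.5965 pm

For θ₂ = 125°:
Δλ₂ = 2.4263 × (1 - cos(125°))
Δλ₂ = 2.4263 × 1.5736
Δλ₂ = 3.8180 pm

The 125° angle produces the larger shift.
Ratio: 3.8180/1.5965 = 2.392

(Intermediate values are shown rounded; full precision is carried through to the final answer.)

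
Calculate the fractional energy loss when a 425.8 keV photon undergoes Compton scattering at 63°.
0.3127 (or 31.27%)

Calculate initial and final photon energies:

Initial: E₀ = 425.8 keV → λ₀ = 2.9118 pm
Compton shift: Δλ = 1.3248 pm
Final wavelength: λ' = 4.2366 pm
Final energy: E' = 292.6514 keV

Fractional energy loss:
(E₀ - E')/E₀ = (425.8000 - 292.6514)/425.8000
= 133.1486/425.8000
= 0.3127
= 31.27%

(Intermediate values are shown rounded; full precision is carried through to the final answer.)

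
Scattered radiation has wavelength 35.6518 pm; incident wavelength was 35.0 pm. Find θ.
43.00°

First find the wavelength shift:
Δλ = λ' - λ = 35.6518 - 35.0 = 0.6518 pm

Using Δλ = λ_C(1 - cos θ), with λ_C = h/(m_e·c) ≈ 2.42631024 pm:
cos θ = 1 - Δλ/λ_C
cos θ = 1 - 0.6518/2.42631024
cos θ = 0.731362

θ = arccos(0.731362)
θ = 43.00°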